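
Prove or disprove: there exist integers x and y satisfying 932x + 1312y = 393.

No such integers exist.

Any value of 932x + 1312y is a multiple of gcd(932, 1312) = 4.
However 393 leaves remainder 1 on division by 4.
So the equation is unsolvable over ℤ.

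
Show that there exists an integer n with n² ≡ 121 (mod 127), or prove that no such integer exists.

Take n = 116. Then 116² = 13456 = 105·127 + 121, so 116² ≡ 121 (mod 127).

n = 116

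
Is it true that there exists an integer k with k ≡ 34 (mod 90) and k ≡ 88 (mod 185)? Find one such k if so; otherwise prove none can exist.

No such integer exists.

Both moduli are multiples of 5 = gcd(90, 185), so any solution would satisfy k ≡ 34 and k ≡ 88 modulo 5 simultaneously.
However 34 ≡ 4 and 88 ≡ 3 (mod 5), and 4 ≠ 3.
So no integer satisfies both congruences.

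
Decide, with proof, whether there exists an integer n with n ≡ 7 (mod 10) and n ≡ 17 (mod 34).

n = 17

The moduli are not coprime: gcd(10, 34) = 2. Compatibility requires 2 ∣ (17 − 7) = 10, which holds, so solutions exist.
Step through n = 7, 7 + 10, 7 + 2·10, …: the values 7, 17 reduce mod 34 to 7, 17. The value 17 hits 17.
Check: 17 mod 10 = 7, 17 mod 34 = 17. ✓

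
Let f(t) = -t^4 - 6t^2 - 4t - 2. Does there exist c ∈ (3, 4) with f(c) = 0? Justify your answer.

f has no root in that interval.

f(3) = -149 and f(4) = -370, both negative, so a sign-change argument is unavailable; we show f keeps this sign on the whole interval.
Substitute t = 3 + u, where 0 < u < 1 on the interval. Expanding, f(3 + u) = -u^4 - 12u^3 - 60u^2 - 148u - 149.
The nonzero coefficients here are all negative, so for u > 0 every term is negative (or zero), and the constant term -149 is strictly negative.
So f is strictly negative on (3, 4); no root exists in the interval.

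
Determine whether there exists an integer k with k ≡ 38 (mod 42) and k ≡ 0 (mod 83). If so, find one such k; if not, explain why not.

k = 332

gcd(42, 83) = 1, so the Chinese Remainder Theorem guarantees exactly one residue class mod 3486 satisfying both.
Any solution of the first congruence is k = 38 + 42t; substituting into the second, 42t ≡ 0 − 38 ≡ 45 (mod 83).
Note 42·2 = 84 ≡ 1 (mod 83) (as 84 − 1 = 1·83), so 42⁻¹ ≡ 2.
Therefore t ≡ 2·45 = 90 ≡ 7 (mod 83).
Taking t = 7 gives k = 38 + 42·7 = 332.
Verify: 332 = 7·42 + 38 and 332 = 4·83 + 0. ✓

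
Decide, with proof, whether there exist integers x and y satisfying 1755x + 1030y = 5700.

x = 86, y = -141

Since gcd(1755, 1030) = 5 and 5700 = 5·1140, Bézout's identity guarantees a solution.
Dividing through by 5 reduces the equation to 351x + 206y = 1140.
Dividing repeatedly: 351 = 1·206 + 145, 206 = 1·145 + 61, 145 = 2·61 + 23, 61 = 2·23 + 15, 23 = 1·15 + 8, 15 = 1·8 + 7, 8 = 1·7 + 1, 7 = 7·1 + 0.
Unwinding: 1 = 8 − 1·7 = 8 − (15 − 1·8) = −15 + 2·8 = −15 + 2·(23 − 1·15) = 2·23 − 3·15 = 2·23 − 3·(61 − 2·23) = −3·61 + 8·23 = −3·61 + 8·(145 − 2·61) = 8·145 − 19·61 = 8·145 − 19·(206 − 1·145) = −19·206 + 27·145 = −19·206 + 27·(351 − 1·206) = 27·351 − 46·206, i.e. 351·27 + 206·(-46) = 1.
Times 1140: 351·30780 + 206·(-52440) = 1140, so (30780, -52440) solves it.
The general solution is x = 30780 + 206k, y = -52440 − 351k; taking k = -149 gives the smaller pair x = 86, y = -141.
Check: 1755·86 + 1030·(-141) = 150930 − 145230 = 5700. ✓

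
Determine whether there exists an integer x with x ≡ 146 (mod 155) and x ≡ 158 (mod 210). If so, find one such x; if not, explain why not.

No such integer exists.

Both moduli are multiples of 5 = gcd(155, 210), so any solution would satisfy x ≡ 146 and x ≡ 158 modulo 5 simultaneously.
These are incompatible: 146 − 158 = -12 is not divisible by 5.
Hence the system has no solution.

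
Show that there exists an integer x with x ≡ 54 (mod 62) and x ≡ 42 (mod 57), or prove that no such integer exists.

The moduli 62 and 57 are coprime, so by the Chinese Remainder Theorem a unique solution modulo 3534 exists.
Any solution of the first congruence is x = 54 + 62t; substituting into the second, 62t ≡ 42 − 54 ≡ 45 (mod 57).
62 ≡ 5 (mod 57), so this reads 5t ≡ 45 (mod 57). Invert 5 mod 57 by the Euclidean algorithm: 57 = 11·5 + 2, 5 = 2·2 + 1, 2 = 2·1 + 0; back-substituting, 1 = 5 − 2·2 = 5 − 2·(57 − 11·5) = −2·57 + 23·5. Hence 5·23 ≡ 1, so 5⁻¹ ≡ 23 (mod 57).
Therefore t ≡ 23·45 = 1035 ≡ 9 (mod 57).
With t = 9: x = 54 + 62·9 = 612.
Indeed 612 ≡ 54 (mod 62) and 612 ≡ 42 (mod 57).

x = 612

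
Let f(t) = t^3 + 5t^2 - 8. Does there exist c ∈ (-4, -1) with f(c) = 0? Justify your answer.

f(-4) = 8 and f(-1) = -4, which have opposite signs.
f is continuous everywhere (it is a polynomial), in particular on [-4, -1].
The Intermediate Value Theorem then guarantees some c ∈ (-4, -1) with f(c) = 0.

Yes, f has a root in the interval.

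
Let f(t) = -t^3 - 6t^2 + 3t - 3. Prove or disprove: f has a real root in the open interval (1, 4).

f(1) = -7 and f(4) = -151, both negative, so a sign-change argument is unavailable; we show f keeps this sign on the whole interval.
Substitute t = 1 + u, where 0 < u < 3 on the interval. Expanding, f(1 + u) = -u^3 - 9u^2 - 12u - 7.
The nonzero coefficients here are all negative, so for u > 0 every term is negative (or zero), and the constant term -7 is strictly negative.
So f is strictly negative on (1, 4); no root exists in the interval.

No such root exists.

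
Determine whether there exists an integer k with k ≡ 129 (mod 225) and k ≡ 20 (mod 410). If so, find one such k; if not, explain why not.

gcd(225, 410) = 5. If k ≡ 129 (mod 225) and k ≡ 20 (mod 410), then k ≡ 129 (mod 5) and k ≡ 20 (mod 5).
However 129 ≡ 4 and 20 ≡ 0 (mod 5), and 4 ≠ 0.
Therefore no such k exists.

No, no such integer exists.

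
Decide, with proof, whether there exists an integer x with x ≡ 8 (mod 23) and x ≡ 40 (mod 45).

x = 445

The moduli 23 and 45 are coprime, so by the Chinese Remainder Theorem a unique solution modulo 1035 exists.
Write x = 8 + 23t and require 8 + 23t ≡ 40 (mod 45), i.e. 23t ≡ 32 (mod 45).
Since 23·2 = 46 = 1·45 + 1, the inverse of 23 mod 45 is 2.
Multiplying by 2: t ≡ 2·32 = 64 ≡ 19 (mod 45).
With t = 19: x = 8 + 23·19 = 445.
Check: 445 mod 23 = 8, 445 mod 45 = 40. ✓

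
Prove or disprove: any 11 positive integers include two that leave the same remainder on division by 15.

No, the set {68, 69, 70, 71, 72, 73, 74, 75, 76, 77, 78} is a counterexample.

Consider the 11 integers 68, 69, …, 78. They lie in distinct residue classes modulo 15, since 11 ≤ 15.
Hence this collection has no pair with equal remainders mod 15, disproving the claim.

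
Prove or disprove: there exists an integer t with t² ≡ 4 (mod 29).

Take t = 2. Then 2² = 4, and since 0 ≤ 4 < 29 this is already reduced: 2² ≡ 4 (mod 29).

t = 2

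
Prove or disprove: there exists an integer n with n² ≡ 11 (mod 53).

n = 45

n = 45 works: 45² = 2025, and 2025 − 11 = 2014 = 38·53.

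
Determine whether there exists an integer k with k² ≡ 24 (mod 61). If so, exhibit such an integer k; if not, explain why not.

There is no such integer.

Apply Euler's criterion with the prime 61: 24 is a quadratic residue iff 24^30 ≡ 1 (mod 61), and a non-residue iff it is ≡ −1.
Squaring successively (mod 61): 24^2 = 576 ≡ 27; 24^4 ≡ 27² = 729 ≡ 58; 24^8 ≡ 58² = 3364 ≡ 9; 24^16 ≡ 9² = 81 ≡ 20.
Since 30 = 16 + 8 + 4 + 2, 24^30 ≡ 20 · 9 · 58 · 27; multiplying out mod 61: 20·9 = 180 ≡ 58, then 58·58 = 3364 ≡ 9, then 9·27 = 243 ≡ 60. Thus 24^30 ≡ 60 ≡ −1 (mod 61).
The value −1 means 24 is a non-residue modulo 61, so k² ≡ 24 (mod 61) is impossible.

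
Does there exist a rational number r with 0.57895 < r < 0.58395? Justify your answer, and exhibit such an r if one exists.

Scale by 12: the interval becomes (6.94740, 7.00740), which contains the integer 7.
Dividing back, 0.57895 < 7/12 < 0.58395, and 7/12 is rational.

r = 7/12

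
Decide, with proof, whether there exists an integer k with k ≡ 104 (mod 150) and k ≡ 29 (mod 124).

Both moduli are multiples of 2 = gcd(150, 124), so any solution would satisfy k ≡ 104 and k ≡ 29 modulo 2 simultaneously.
However 104 ≡ 0 and 29 ≡ 1 (mod 2), and 0 ≠ 1.
Hence the system has no solution.

No, no such integer exists.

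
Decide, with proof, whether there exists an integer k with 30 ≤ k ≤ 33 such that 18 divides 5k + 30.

k = 30

k = 30 works, since 5·30 + 30 = 180 = 10·18.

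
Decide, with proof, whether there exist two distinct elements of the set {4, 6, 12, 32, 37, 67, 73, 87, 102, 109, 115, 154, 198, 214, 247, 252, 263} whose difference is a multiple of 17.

Residues mod 17: 4↦4, 6↦6, 12↦12, 32↦15, 37↦3, 67↦16, 73↦5, 87↦2, 102↦0, 109↦7, 115↦13, 154↦1, 198↦11, 214↦10, 247↦9, 252↦14, 263↦8.
No residue repeats among the 17 elements, so no pair has difference ≡ 0 (mod 17).

No, no such pair exists.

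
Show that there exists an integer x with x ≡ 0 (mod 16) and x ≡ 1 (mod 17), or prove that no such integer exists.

gcd(16, 17) = 1, so the Chinese Remainder Theorem guarantees exactly one residue class mod 272 satisfying both.
Write x = 0 + 16t and require 0 + 16t ≡ 1 (mod 17), i.e. 16t ≡ 1 (mod 17).
Invert 16 mod 17 by the Euclidean algorithm: 17 = 1·16 + 1, 16 = 16·1 + 0; back-substituting, 1 = 17 − 1·16. Hence 16·(-1) ≡ 1, so 16⁻¹ ≡ -1 ≡ 16 (mod 17).
Multiplying by 16: t ≡ 16·1 = 16 (mod 17).
With t = 16: x = 0 + 16·16 = 256.
Verify: 256 = 16·16 + 0 and 256 = 15·17 + 1. ✓

x = 256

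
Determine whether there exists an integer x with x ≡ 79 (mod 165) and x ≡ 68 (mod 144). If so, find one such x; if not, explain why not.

Reduce both congruences modulo 3, which divides 165 and 144: they say x ≡ 79 (mod 3) and x ≡ 68 (mod 3).
These are incompatible: 79 − 68 = 11 is not divisible by 3.
Hence the system has no solution.

No, no such integer exists.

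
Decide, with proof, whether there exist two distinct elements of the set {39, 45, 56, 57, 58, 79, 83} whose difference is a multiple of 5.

The pair (39, 79) works.

Both 39 and 79 leave remainder 4 on division by 5; their difference 40 = 8·5 is a multiple of 5.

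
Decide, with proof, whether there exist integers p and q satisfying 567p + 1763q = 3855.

Since gcd(567, 1763) = 1, every integer is an integer combination of 567 and 1763.
Dividing repeatedly: 1763 = 3·567 + 62, 567 = 9·62 + 9, 62 = 6·9 + 8, 9 = 1·8 + 1, 8 = 8·1 + 0.
Unwinding: 1 = 9 − 1·8 = 9 − (62 − 6·9) = −62 + 7·9 = −62 + 7·(567 − 9·62) = 7·567 − 64·62 = 7·567 − 64·(1763 − 3·567) = −64·1763 + 199·567, i.e. 567·199 + 1763·(-64) = 1.
Times 3855: 567·767145 + 1763·(-246720) = 3855, so (767145, -246720) solves it.
Subtracting 435·1763 from p and adding 435·567 to q gives the tidier solution (240, -75).
Check: 567·240 + 1763·(-75) = 136080 − 132225 = 3855. ✓

p = 240, q = -75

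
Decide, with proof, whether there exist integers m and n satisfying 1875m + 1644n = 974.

No, no such integers exist.

Any value of 1875m + 1644n is a multiple of gcd(1875, 1644) = 3.
But 974 = 3·324 + 2, so 3 ∤ 974.
Hence no integers m, n satisfy the equation.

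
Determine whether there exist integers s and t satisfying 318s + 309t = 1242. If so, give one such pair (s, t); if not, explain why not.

s = 35, t = -32

Since gcd(318, 309) = 3 and 1242 = 3·414, Bézout's identity guarantees a solution.
Dividing through by 3 reduces the equation to 106s + 103t = 414.
Run the Euclidean algorithm on 106 and 103: 106 = 1·103 + 3, 103 = 34·3 + 1, 3 = 3·1 + 0.
Working back up the chain: 1 = 103 − 34·3 = 103 − 34·(106 − 1·103) = −34·106 + 35·103. So 106·(-34) + 103·35 = 1.
Times 414: 106·(-14076) + 103·14490 = 414, so (-14076, 14490) solves it.
The general solution is s = -14076 + 103k, t = 14490 − 106k; taking k = 137 gives the smaller pair s = 35, t = -32.
Indeed 318·35 + 309·(-32) = 11130 − 9888 = 1242.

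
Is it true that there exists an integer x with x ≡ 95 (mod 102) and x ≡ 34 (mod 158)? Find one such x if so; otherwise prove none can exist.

No, no such integer exists.

Both moduli are multiples of 2 = gcd(102, 158), so any solution would satisfy x ≡ 95 and x ≡ 34 modulo 2 simultaneously.
These are incompatible: 95 − 34 = 61 is not divisible by 2.
Hence the system has no solution.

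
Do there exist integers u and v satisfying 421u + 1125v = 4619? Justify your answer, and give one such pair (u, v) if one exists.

u = 989, v = -366

421 and 1125 are coprime, so 421u + 1125v ranges over all of ℤ.
Dividing repeatedly: 1125 = 2·421 + 283, 421 = 1·283 + 138, 283 = 2·138 + 7, 138 = 19·7 + 5, 7 = 1·5 + 2, 5 = 2·2 + 1, 2 = 2·1 + 0.
Back-substituting, 1 = 5 − 2·2 = 5 − 2·(7 − 1·5) = −2·7 + 3·5 = −2·7 + 3·(138 − 19·7) = 3·138 − 59·7 = 3·138 − 59·(283 − 2·138) = −59·283 + 121·138 = −59·283 + 121·(421 − 1·283) = 121·421 − 180·283 = 121·421 − 180·(1125 − 2·421) = −180·1125 + 481·421; that is, 421·481 + 1125·(-180) = 1.
Multiplying through by 4619: u = 481·4619 = 2221739, v = (-180)·4619 = -831420 is a solution.
The general solution is u = 2221739 + 1125k, v = -831420 − 421k; taking k = -1974 gives the smaller pair u = 989, v = -366.
Indeed 421·989 + 1125·(-366) = 416369 − 411750 = 4619.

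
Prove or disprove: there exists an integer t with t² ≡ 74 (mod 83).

No, no such integer exists.

83 is prime, so by Euler's criterion 74 is a square mod 83 iff 74^((83−1)/2) = 74^41 ≡ 1 (mod 83).
Repeated squaring mod 83: 74^2 = 5476 ≡ 81; 74^4 ≡ 81² = 6561 ≡ 4; 74^8 ≡ 4² = 16 ≡ 16; 74^16 ≡ 16² = 256 ≡ 7; 74^32 ≡ 7² = 49 ≡ 49.
Since 41 = 32 + 8 + 1, 74^41 ≡ 49 · 16 · 74; multiplying out mod 83: 49·16 = 784 ≡ 37, then 37·74 = 2738 ≡ 82. Thus 74^41 ≡ 82 ≡ −1 (mod 83).
By Euler's criterion 74 is a quadratic non-residue mod 83: no t satisfies t² ≡ 74 (mod 83).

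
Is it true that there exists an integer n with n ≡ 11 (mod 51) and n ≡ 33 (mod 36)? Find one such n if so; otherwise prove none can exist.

No, no such integer exists.

Both moduli are multiples of 3 = gcd(51, 36), so any solution would satisfy n ≡ 11 and n ≡ 33 modulo 3 simultaneously.
But 11 mod 3 = 2 while 33 mod 3 = 0, a contradiction.
Hence the system has no solution.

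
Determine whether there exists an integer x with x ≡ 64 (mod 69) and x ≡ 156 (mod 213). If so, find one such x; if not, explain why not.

There is no such integer.

Reduce both congruences modulo 3, which divides 69 and 213: they say x ≡ 64 (mod 3) and x ≡ 156 (mod 3).
These are incompatible: 64 − 156 = -92 is not divisible by 3.
So no integer satisfies both congruences.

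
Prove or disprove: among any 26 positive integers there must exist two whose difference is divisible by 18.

Yes, this is always true.

Partition the integers by their residue mod 18; there are 18 classes.
Since 26 > 18, two of the 26 integers must share a residue class by the pigeonhole principle; call them a and b.
Then a ≡ b (mod 18), i.e. 18 ∣ (a − b).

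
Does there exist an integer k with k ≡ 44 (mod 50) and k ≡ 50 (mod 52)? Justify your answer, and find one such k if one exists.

k = 1194

gcd(50, 52) = 2. A simultaneous solution exists iff 44 ≡ 50 (mod 2); here 44 mod 2 = 0 = 50 mod 2, so it does.
Write k = 44 + 50t. Then 50t ≡ 50 − 44 ≡ 6 (mod 52); dividing through by 2 gives 25t ≡ 3 (mod 26).
Since 25·25 = 625 = 24·26 + 1, the inverse of 25 mod 26 is 25.
Therefore t ≡ 25·3 = 75 ≡ 23 (mod 26).
Then k = 44 + 50·23 = 1194.
Check: 1194 mod 50 = 44, 1194 mod 52 = 50. ✓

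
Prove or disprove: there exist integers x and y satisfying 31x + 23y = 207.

x = 0, y = 9

Since gcd(31, 23) = 1, every integer is an integer combination of 31 and 23.
Dividing repeatedly: 31 = 1·23 + 8, 23 = 2·8 + 7, 8 = 1·7 + 1, 7 = 7·1 + 0.
Working back up the chain: 1 = 8 − 1·7 = 8 − (23 − 2·8) = −23 + 3·8 = −23 + 3·(31 − 1·23) = 3·31 − 4·23. So 31·3 + 23·(-4) = 1.
Times 207: 31·621 + 23·(-828) = 207, so (621, -828) solves it.
The general solution is x = 621 + 23k, y = -828 − 31k; taking k = -27 gives the smaller pair x = 0, y = 9.
Indeed 31·0 + 23·9 = 0 + 207 = 207.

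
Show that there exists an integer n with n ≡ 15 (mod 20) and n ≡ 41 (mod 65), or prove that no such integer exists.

gcd(20, 65) = 5. If n ≡ 15 (mod 20) and n ≡ 41 (mod 65), then n ≡ 15 (mod 5) and n ≡ 41 (mod 5).
However 15 ≡ 0 and 41 ≡ 1 (mod 5), and 0 ≠ 1.
Hence the system has no solution.

No such integer exists.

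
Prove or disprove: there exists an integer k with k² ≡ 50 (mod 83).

Apply Euler's criterion with the prime 83: 50 is a quadratic residue iff 50^41 ≡ 1 (mod 83), and a non-residue iff it is ≡ −1.
Squaring successively (mod 83): 50^2 = 2500 ≡ 10; 50^4 ≡ 10² = 100 ≡ 17; 50^8 ≡ 17² = 289 ≡ 40; 50^16 ≡ 40² = 1600 ≡ 23; 50^32 ≡ 23² = 529 ≡ 31.
Since 41 = 32 + 8 + 1, 50^41 ≡ 31 · 40 · 50; multiplying out mod 83: 31·40 = 1240 ≡ 78, then 78·50 = 3900 ≡ 82. Thus 50^41 ≡ 82 ≡ −1 (mod 83).
The value −1 means 50 is a non-residue modulo 83, so k² ≡ 50 (mod 83) is impossible.

No, no such integer exists.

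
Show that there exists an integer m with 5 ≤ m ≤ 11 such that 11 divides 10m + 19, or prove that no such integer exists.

m = 8

At m = 8 we get 10·8 + 19 = 99, and 99 = 11·9.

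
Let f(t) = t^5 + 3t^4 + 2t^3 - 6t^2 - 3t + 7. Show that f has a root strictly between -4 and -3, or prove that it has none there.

The endpoint values f(-4) = -461 and f(-3) = -92 are both negative. Claim: f(t) < 0 for every t in (-4, -3).
Substitute t = -3 − u, where 0 < u < 1 on the interval. Expanding, f(-3 − u) = -u^5 - 12u^4 - 56u^3 - 132u^2 - 168u - 92.
All 6 nonzero coefficients of this polynomial in u are negative; hence for u > 0 the value is a sum of negative terms (the constant -92 among them).
So f is strictly negative on (-4, -3); no root exists in the interval.

f has no root in that interval.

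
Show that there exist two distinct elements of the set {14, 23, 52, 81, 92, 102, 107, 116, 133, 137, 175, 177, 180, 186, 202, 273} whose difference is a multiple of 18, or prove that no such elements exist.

Residues mod 18: 14↦14, 23↦5, 52↦16, 81↦9, 92↦2, 102↦12, 107↦17, 116↦8, 133↦7, 137↦11, 175↦13, 177↦15, 180↦0, 186↦6, 202↦4, 273↦3.
All 16 residues are distinct, so no two elements differ by a multiple of 18.

No such pair exists.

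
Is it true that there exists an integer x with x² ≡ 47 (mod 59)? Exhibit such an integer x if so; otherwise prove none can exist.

59 is prime, so by Euler's criterion 47 is a square mod 59 iff 47^((59−1)/2) = 47^29 ≡ 1 (mod 59).
Squaring successively (mod 59): 47^2 = 2209 ≡ 26; 47^4 ≡ 26² = 676 ≡ 27; 47^8 ≡ 27² = 729 ≡ 21; 47^16 ≡ 21² = 441 ≡ 28.
Since 29 = 16 + 8 + 4 + 1, 47^29 ≡ 28 · 21 · 27 · 47; multiplying out mod 59: 28·21 = 588 ≡ 57, then 57·27 = 1539 ≡ 5, then 5·47 = 235 ≡ 58. Thus 47^29 ≡ 58 ≡ −1 (mod 59).
The value −1 means 47 is a non-residue modulo 59, so x² ≡ 47 (mod 59) is impossible.

There is no such integer.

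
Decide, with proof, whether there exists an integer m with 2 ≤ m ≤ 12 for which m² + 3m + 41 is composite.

m = 6

At m = 6: 6² + 3·6 + 41 = 95 = 5·19, which is composite.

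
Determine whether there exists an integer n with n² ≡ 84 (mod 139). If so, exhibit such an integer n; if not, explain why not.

139 is prime, so by Euler's criterion 84 is a square mod 139 iff 84^((139−1)/2) = 84^69 ≡ 1 (mod 139).
Squaring successively (mod 139): 84^2 = 7056 ≡ 106; 84^4 ≡ 106² = 11236 ≡ 116; 84^8 ≡ 116² = 13456 ≡ 112; 84^16 ≡ 112² = 12544 ≡ 34; 84^32 ≡ 34² = 1156 ≡ 44; 84^64 ≡ 44² = 1936 ≡ 129.
Since 69 = 64 + 4 + 1, 84^69 ≡ 129 · 116 · 84; multiplying out mod 139: 129·116 = 14964 ≡ 91, then 91·84 = 7644 ≡ 138. Thus 84^69 ≡ 138 ≡ −1 (mod 139).
The value −1 means 84 is a non-residue modulo 139, so n² ≡ 84 (mod 139) is impossible.

No, no such integer exists.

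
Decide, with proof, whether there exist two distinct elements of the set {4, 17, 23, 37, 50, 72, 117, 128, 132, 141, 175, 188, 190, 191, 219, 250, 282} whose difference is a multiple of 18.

Reduce each element modulo 18: 4↦4, 17↦17, 23↦5, 37↦1, 50↦14, 72↦0, 117↦9, 128↦2, 132↦6, 141↦15, 175↦13, 188↦8, 190↦10, 191↦11, 219↦3, 250↦16, 282↦12.
All 17 residues are distinct, so no two elements differ by a multiple of 18.

No such pair exists.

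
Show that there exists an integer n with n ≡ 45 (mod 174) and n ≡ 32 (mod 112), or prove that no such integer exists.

Reduce both congruences modulo 2, which divides 174 and 112: they say n ≡ 45 (mod 2) and n ≡ 32 (mod 2).
These are incompatible: 45 − 32 = 13 is not divisible by 2.
So no integer satisfies both congruences.

No such integer exists.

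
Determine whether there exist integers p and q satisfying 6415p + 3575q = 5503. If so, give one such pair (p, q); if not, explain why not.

No such integers exist.

gcd(6415, 3575) = 5, so every integer of the form 6415p + 3575q is a multiple of 5.
But 5503 = 5·1100 + 3, so 5 ∤ 5503.
Hence no integers p, q satisfy the equation.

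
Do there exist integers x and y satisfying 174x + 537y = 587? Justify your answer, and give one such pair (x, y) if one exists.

Both 174 and 537 are divisible by gcd(174, 537) = 3, hence so is any combination 174x + 537y.
But 587 is not a multiple of 3 (it leaves remainder 2).
So the equation is unsolvable over ℤ.

There are no such integers.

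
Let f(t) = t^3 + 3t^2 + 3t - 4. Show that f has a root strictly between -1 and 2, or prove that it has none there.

f(-1) = -5 and f(2) = 22, which have opposite signs.
As a polynomial, f is continuous on every closed interval.
By the Intermediate Value Theorem, f takes the value 0 somewhere in the open interval.

Yes, f has a root in the interval.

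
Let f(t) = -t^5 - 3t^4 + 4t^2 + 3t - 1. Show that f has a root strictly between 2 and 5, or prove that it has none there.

f has no root in that interval.

The endpoint values f(2) = -59 and f(5) = -4886 are both negative. Claim: f(t) < 0 for every t in (2, 5).
Substitute t = 2 + u, where 0 < u < 3 on the interval. Expanding, f(2 + u) = -u^5 - 13u^4 - 64u^3 - 148u^2 - 157u - 59.
All 6 nonzero coefficients of this polynomial in u are negative; hence for u > 0 the value is a sum of negative terms (the constant -59 among them).
Therefore f(t) < 0 throughout (2, 5), and f has no zero there.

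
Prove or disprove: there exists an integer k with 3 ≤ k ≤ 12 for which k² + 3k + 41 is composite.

At k = 11: 11² + 3·11 + 41 = 195 = 3·65, which is composite.

k = 11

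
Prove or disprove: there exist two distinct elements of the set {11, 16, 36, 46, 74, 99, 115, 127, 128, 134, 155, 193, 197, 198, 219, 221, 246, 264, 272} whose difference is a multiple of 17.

Yes: 11 and 198.

Reduce each element mod 17: 11↦11, 16↦16, 36↦2, 46↦12, 74↦6, 99↦14, 115↦13, 127↦8, 128↦9, 134↦15, 155↦2, 193↦6, 197↦10, 198↦11, 219↦15, 221↦0, 246↦8, 264↦9, 272↦0. The residue 11 repeats (at 11 and 198), and 198 − 11 = 187 = 11·17.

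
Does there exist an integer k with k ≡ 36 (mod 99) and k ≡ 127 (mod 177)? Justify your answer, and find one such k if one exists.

There is no such integer.

Reduce both congruences modulo 3, which divides 99 and 177: they say k ≡ 36 (mod 3) and k ≡ 127 (mod 3).
But 36 mod 3 = 0 while 127 mod 3 = 1, a contradiction.
Hence the system has no solution.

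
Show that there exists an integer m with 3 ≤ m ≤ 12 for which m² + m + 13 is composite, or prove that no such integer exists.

m = 3

At m = 3: 3² + 3 + 13 = 25 = 5·5, which is composite.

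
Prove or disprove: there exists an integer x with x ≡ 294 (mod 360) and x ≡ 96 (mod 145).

No, no such integer exists.

Reduce both congruences modulo 5, which divides 360 and 145: they say x ≡ 294 (mod 5) and x ≡ 96 (mod 5).
But 294 mod 5 = 4 while 96 mod 5 = 1, a contradiction.
So no integer satisfies both congruences.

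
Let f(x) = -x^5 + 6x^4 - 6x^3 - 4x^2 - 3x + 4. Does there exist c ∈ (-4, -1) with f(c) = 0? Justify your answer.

f(-4) = 2896 and f(-1) = 16, both positive, so a sign-change argument is unavailable; we show f keeps this sign on the whole interval.
Shift to the endpoint -1: with x = -1 − u (0 < u < 3), one computes f(-1 − u) = u^5 + 11u^4 + 40u^3 + 60u^2 + 42u + 16.
All 6 nonzero coefficients of this polynomial in u are positive; hence for u > 0 the value is a sum of positive terms (the constant 16 among them).
So f is strictly positive on (-4, -1); no root exists in the interval.

No such root exists.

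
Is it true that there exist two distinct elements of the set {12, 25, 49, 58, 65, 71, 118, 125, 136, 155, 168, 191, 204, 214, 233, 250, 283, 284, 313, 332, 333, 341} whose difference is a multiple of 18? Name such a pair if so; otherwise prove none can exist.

Yes: 25 and 313.

25 mod 18 = 7 and 313 mod 18 = 7, so 313 − 25 = 288 = 16·18.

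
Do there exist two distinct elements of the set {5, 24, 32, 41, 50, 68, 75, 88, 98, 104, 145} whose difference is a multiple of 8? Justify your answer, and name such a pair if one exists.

Reduce each element mod 8: 5↦5, 24↦0, 32↦0, 41↦1, 50↦2, 68↦4, 75↦3, 88↦0, 98↦2, 104↦0, 145↦1. The residue 0 repeats (at 24 and 32), and 32 − 24 = 8 = 1·8.

Yes: 24 and 32.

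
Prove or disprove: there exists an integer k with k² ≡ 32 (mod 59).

59 is prime, so by Euler's criterion 32 is a square mod 59 iff 32^((59−1)/2) = 32^29 ≡ 1 (mod 59).
Squaring successively (mod 59): 32^2 = 1024 ≡ 21; 32^4 ≡ 21² = 441 ≡ 28; 32^8 ≡ 28² = 784 ≡ 17; 32^16 ≡ 17² = 289 ≡ 53.
Since 29 = 16 + 8 + 4 + 1, 32^29 ≡ 53 · 17 · 28 · 32; multiplying out mod 59: 53·17 = 901 ≡ 16, then 16·28 = 448 ≡ 35, then 35·32 = 1120 ≡ 58. Thus 32^29 ≡ 58 ≡ −1 (mod 59).
By Euler's criterion 32 is a quadratic non-residue mod 59: no k satisfies k² ≡ 32 (mod 59).

No such integer exists.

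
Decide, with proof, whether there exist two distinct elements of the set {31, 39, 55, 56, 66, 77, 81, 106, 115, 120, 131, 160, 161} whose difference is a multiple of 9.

Reduce each element mod 9: 31↦4, 39↦3, 55↦1, 56↦2, 66↦3, 77↦5, 81↦0, 106↦7, 115↦7, 120↦3, 131↦5, 160↦7, 161↦8. The residue 3 repeats (at 39 and 66), and 66 − 39 = 27 = 3·9.

Yes: 39 and 66.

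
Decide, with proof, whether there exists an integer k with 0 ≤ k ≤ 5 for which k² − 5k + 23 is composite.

The values for k = 0, 1, …, 5 are 23, 19, 17, 17, 19, 23, and each of these is prime.
So no value in the range makes the expression composite.

No, no such integer k in that range exists.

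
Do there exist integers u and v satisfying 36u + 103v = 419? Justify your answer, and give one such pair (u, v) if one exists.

u = 66, v = -19

36 and 103 are coprime, so 36u + 103v ranges over all of ℤ.
Euclidean algorithm: 103 = 2·36 + 31, 36 = 1·31 + 5, 31 = 6·5 + 1, 5 = 5·1 + 0.
Working back up the chain: 1 = 31 − 6·5 = 31 − 6·(36 − 1·31) = −6·36 + 7·31 = −6·36 + 7·(103 − 2·36) = 7·103 − 20·36. So 36·(-20) + 103·7 = 1.
Scaling by 419 gives the particular solution (u, v) = (-8380, 2933).
The general solution is u = -8380 + 103k, v = 2933 − 36k; taking k = 82 gives the smaller pair u = 66, v = -19.
Indeed 36·66 + 103·(-19) = 2376 − 1957 = 419.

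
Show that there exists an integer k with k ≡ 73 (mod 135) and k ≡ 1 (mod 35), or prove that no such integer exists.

No, no such integer exists.

Both moduli are multiples of 5 = gcd(135, 35), so any solution would satisfy k ≡ 73 and k ≡ 1 modulo 5 simultaneously.
But 73 mod 5 = 3 while 1 mod 5 = 1, a contradiction.
Therefore no such k exists.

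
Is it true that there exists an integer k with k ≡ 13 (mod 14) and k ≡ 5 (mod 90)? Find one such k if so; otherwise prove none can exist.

k = 545

Here gcd(14, 90) = 2, and both 13 and 5 leave remainder 1 mod 2, so the system is consistent.
Write k = 13 + 14t. Then 14t ≡ 5 − 13 ≡ 82 (mod 90); dividing through by 2 gives 7t ≡ 41 (mod 45).
Note 7·13 = 91 ≡ 1 (mod 45) (as 91 − 1 = 2·45), so 7⁻¹ ≡ 13.
Therefore t ≡ 13·41 = 533 ≡ 38 (mod 45).
Then k = 13 + 14·38 = 545.
Indeed 545 ≡ 13 (mod 14) and 545 ≡ 5 (mod 90).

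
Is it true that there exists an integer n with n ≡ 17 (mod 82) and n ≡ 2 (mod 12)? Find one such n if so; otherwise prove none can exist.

No such integer exists.

Both moduli are multiples of 2 = gcd(82, 12), so any solution would satisfy n ≡ 17 and n ≡ 2 modulo 2 simultaneously.
These are incompatible: 17 − 2 = 15 is not divisible by 2.
Therefore no such n exists.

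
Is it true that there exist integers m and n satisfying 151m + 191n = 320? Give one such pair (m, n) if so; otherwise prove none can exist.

Since gcd(151, 191) = 1, every integer is an integer combination of 151 and 191.
Run the Euclidean algorithm on 191 and 151: 191 = 1·151 + 40, 151 = 3·40 + 31, 40 = 1·31 + 9, 31 = 3·9 + 4, 9 = 2·4 + 1, 4 = 4·1 + 0.
Back-substituting, 1 = 9 − 2·4 = 9 − 2·(31 − 3·9) = −2·31 + 7·9 = −2·31 + 7·(40 − 1·31) = 7·40 − 9·31 = 7·40 − 9·(151 − 3·40) = −9·151 + 34·40 = −9·151 + 34·(191 − 1·151) = 34·191 − 43·151; that is, 151·(-43) + 191·34 = 1.
Multiplying through by 320: m = (-43)·320 = -13760, n = 34·320 = 10880 is a solution.
Adding 73·191 to m and subtracting 73·151 from n gives the tidier solution (183, -143).
Check: 151·183 + 191·(-143) = 27633 − 27313 = 320. ✓

m = 183, n = -143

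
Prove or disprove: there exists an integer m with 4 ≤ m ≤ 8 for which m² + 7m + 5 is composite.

m = 5

At m = 5: 5² + 7·5 + 5 = 65 = 5·13, which is composite.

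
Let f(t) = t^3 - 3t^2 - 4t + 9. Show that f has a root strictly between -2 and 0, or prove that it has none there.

f(-2) = -3 and f(0) = 9, which have opposite signs.
Since f is a polynomial it is continuous on [-2, 0].
By the Intermediate Value Theorem f must vanish at some point of (-2, 0).

Yes, f has a root in the interval.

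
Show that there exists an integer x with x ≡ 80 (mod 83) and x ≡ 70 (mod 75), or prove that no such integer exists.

Since 83 and 75 share no common factor, CRT says the pair of congruences has a solution (unique mod 6225).
Any solution of the first congruence is x = 80 + 83t; substituting into the second, 83t ≡ 70 − 80 ≡ 65 (mod 75).
83 ≡ 8 (mod 75), so this reads 8t ≡ 65 (mod 75). Note 8·47 = 376 ≡ 1 (mod 75) (as 376 − 1 = 5·75), so 8⁻¹ ≡ 47.
Multiplying by 47: t ≡ 47·65 = 3055 ≡ 55 (mod 75).
Taking t = 55 gives x = 80 + 83·55 = 4645.
Verify: 4645 = 55·83 + 80 and 4645 = 61·75 + 70. ✓

x = 4645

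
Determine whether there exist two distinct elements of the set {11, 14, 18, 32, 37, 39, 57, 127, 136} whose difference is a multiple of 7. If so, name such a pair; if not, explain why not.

11 and 18 are such a pair.

11 mod 7 = 4 and 18 mod 7 = 4, so 18 − 11 = 7 = 1·7.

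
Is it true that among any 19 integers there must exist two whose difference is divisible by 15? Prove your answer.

True.

There are exactly 15 possible remainders on division by 15.
With 19 integers and only 15 classes, the pigeonhole principle forces two of them, say a and b, into the same class.
Then a ≡ b (mod 15), i.e. 15 ∣ (a − b).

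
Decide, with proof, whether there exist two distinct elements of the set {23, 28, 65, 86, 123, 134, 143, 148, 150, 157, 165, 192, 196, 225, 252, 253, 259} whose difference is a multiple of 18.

No such pair exists.

Residues mod 18: 23↦5, 28↦10, 65↦11, 86↦14, 123↦15, 134↦8, 143↦17, 148↦4, 150↦6, 157↦13, 165↦3, 192↦12, 196↦16, 225↦9, 252↦0, 253↦1, 259↦7.
These 17 residues are pairwise different, hence no difference of two elements is divisible by 18.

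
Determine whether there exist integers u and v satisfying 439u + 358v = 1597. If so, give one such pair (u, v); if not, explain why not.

u = 307, v = -372

Since gcd(439, 358) = 1, every integer is an integer combination of 439 and 358.
Euclidean algorithm: 439 = 1·358 + 81, 358 = 4·81 + 34, 81 = 2·34 + 13, 34 = 2·13 + 8, 13 = 1·8 + 5, 8 = 1·5 + 3, 5 = 1·3 + 2, 3 = 1·2 + 1, 2 = 2·1 + 0.
Working back up the chain: 1 = 3 − 1·2 = 3 − (5 − 1·3) = −5 + 2·3 = −5 + 2·(8 − 1·5) = 2·8 − 3·5 = 2·8 − 3·(13 − 1·8) = −3·13 + 5·8 = −3·13 + 5·(34 − 2·13) = 5·34 − 13·13 = 5·34 − 13·(81 − 2·34) = −13·81 + 31·34 = −13·81 + 31·(358 − 4·81) = 31·358 − 137·81 = 31·358 − 137·(439 − 1·358) = −137·439 + 168·358. So 439·(-137) + 358·168 = 1.
Multiplying through by 1597: u = (-137)·1597 = -218789, v = 168·1597 = 268296 is a solution.
The general solution is u = -218789 + 358k, v = 268296 − 439k; taking k = 612 gives the smaller pair u = 307, v = -372.
Indeed 439·307 + 358·(-372) = 134773 − 133176 = 1597.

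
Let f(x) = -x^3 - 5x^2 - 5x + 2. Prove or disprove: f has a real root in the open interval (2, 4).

f(2) = -36 and f(4) = -162, both negative, so a sign-change argument is unavailable; we show f keeps this sign on the whole interval.
Substitute x = 2 + u, where 0 < u < 2 on the interval. Expanding, f(2 + u) = -u^3 - 11u^2 - 37u - 36.
All 4 nonzero coefficients of this polynomial in u are negative; hence for u > 0 the value is a sum of negative terms (the constant -36 among them).
So f is strictly negative on (2, 4); no root exists in the interval.

No.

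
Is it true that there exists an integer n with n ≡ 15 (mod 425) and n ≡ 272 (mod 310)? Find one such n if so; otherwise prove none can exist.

Both moduli are multiples of 5 = gcd(425, 310), so any solution would satisfy n ≡ 15 and n ≡ 272 modulo 5 simultaneously.
These are incompatible: 15 − 272 = -257 is not divisible by 5.
So no integer satisfies both congruences.

No such integer exists.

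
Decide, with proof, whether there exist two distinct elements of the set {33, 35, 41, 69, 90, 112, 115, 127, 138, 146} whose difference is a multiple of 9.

Yes: 33 and 69.

Reduce each element mod 9: 33↦6, 35↦8, 41↦5, 69↦6, 90↦0, 112↦4, 115↦7, 127↦1, 138↦3, 146↦2. The residue 6 repeats (at 33 and 69), and 69 − 33 = 36 = 4·9.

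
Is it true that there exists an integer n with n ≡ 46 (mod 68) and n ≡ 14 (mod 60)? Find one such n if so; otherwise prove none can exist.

n = 794

Here gcd(68, 60) = 4, and both 46 and 14 leave remainder 2 mod 4, so the system is consistent.
Put n = 46 + 68t, so we need 68t ≡ 28 (mod 60), equivalently (divide by 4) 17t ≡ 7 (mod 15).
17 ≡ 2 (mod 15), so this reads 2t ≡ 7 (mod 15). Invert 2 mod 15 by the Euclidean algorithm: 15 = 7·2 + 1, 2 = 2·1 + 0; back-substituting, 1 = 15 − 7·2. Hence 2·(-7) ≡ 1, so 2⁻¹ ≡ -7 ≡ 8 (mod 15).
Therefore t ≡ 8·7 = 56 ≡ 11 (mod 15).
Then n = 46 + 68·11 = 794.
Verify: 794 = 11·68 + 46 and 794 = 13·60 + 14. ✓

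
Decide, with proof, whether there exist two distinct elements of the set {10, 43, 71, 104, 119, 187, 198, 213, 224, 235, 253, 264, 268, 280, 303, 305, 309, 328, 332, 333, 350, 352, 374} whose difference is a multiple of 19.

10 mod 19 = 10 and 333 mod 19 = 10, so 333 − 10 = 323 = 17·19.

Yes: 10 and 333.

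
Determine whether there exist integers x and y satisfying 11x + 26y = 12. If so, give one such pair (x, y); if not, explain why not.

Since gcd(11, 26) = 1, every integer is an integer combination of 11 and 26.
Run the Euclidean algorithm on 26 and 11: 26 = 2·11 + 4, 11 = 2·4 + 3, 4 = 1·3 + 1, 3 = 3·1 + 0.
Working back up the chain: 1 = 4 − 1·3 = 4 − (11 − 2·4) = −11 + 3·4 = −11 + 3·(26 − 2·11) = 3·26 − 7·11. So 11·(-7) + 26·3 = 1.
Scaling by 12 gives the particular solution (x, y) = (-84, 36).
Shifting by a multiple of (26, −11) keeps it a solution: x = -84 + 4·26 = 20, y = 36 − 4·11 = -8.
Check: 11·20 + 26·(-8) = 220 − 208 = 12. ✓

x = 20, y = -8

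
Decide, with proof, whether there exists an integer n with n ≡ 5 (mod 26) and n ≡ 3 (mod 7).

n = 31

The moduli 26 and 7 are coprime, so by the Chinese Remainder Theorem a unique solution modulo 182 exists.
Write n = 5 + 26t and require 5 + 26t ≡ 3 (mod 7), i.e. 26t ≡ 5 (mod 7).
26 ≡ 5 (mod 7), so this reads 5t ≡ 5 (mod 7). Since 5·3 = 15 = 2·7 + 1, the inverse of 5 mod 7 is 3.
Multiplying by 3: t ≡ 3·5 = 15 ≡ 1 (mod 7).
With t = 1: n = 5 + 26·1 = 31.
Verify: 31 = 1·26 + 5 and 31 = 4·7 + 3. ✓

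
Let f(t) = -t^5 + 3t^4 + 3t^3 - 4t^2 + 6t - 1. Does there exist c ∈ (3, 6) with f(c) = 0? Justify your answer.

f(3) = 62 and f(6) = -3349, which have opposite signs.
As a polynomial, f is continuous on every closed interval.
The Intermediate Value Theorem then guarantees some c ∈ (3, 6) with f(c) = 0.

Such a root exists.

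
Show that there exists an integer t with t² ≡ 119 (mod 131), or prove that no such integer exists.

No, no such integer exists.

131 is prime, so by Euler's criterion 119 is a square mod 131 iff 119^((131−1)/2) = 119^65 ≡ 1 (mod 131).
Repeated squaring mod 131: 119^2 = 14161 ≡ 13; 119^4 ≡ 13² = 169 ≡ 38; 119^8 ≡ 38² = 1444 ≡ 3; 119^16 ≡ 3² = 9 ≡ 9; 119^32 ≡ 9² = 81 ≡ 81; 119^64 ≡ 81² = 6561 ≡ 11.
Since 65 = 64 + 1, 119^65 ≡ 11 · 119; multiplying out mod 131: 11·119 = 1309 ≡ 130. Thus 119^65 ≡ 130 ≡ −1 (mod 131).
The value −1 means 119 is a non-residue modulo 131, so t² ≡ 119 (mod 131) is impossible.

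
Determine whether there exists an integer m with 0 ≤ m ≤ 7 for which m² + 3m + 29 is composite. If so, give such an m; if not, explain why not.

m = 5

At m = 5: 5² + 3·5 + 29 = 69 = 3·23, which is composite.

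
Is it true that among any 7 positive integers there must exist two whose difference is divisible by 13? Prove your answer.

Try 7 consecutive integers, 2, 3, …, 8. Their remainders mod 13 are 2, 3, 4, 5, 6, 7, 8 — pairwise different, as any 7 ≤ 13 consecutive integers have distinct residues.
The differences between them range over 1, …, 6, none of which is divisible by 13.

No, the set {2, 3, 4, 5, 6, 7, 8} is a counterexample.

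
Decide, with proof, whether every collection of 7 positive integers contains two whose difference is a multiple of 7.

No; for instance {25, 26, 27, 28, 29, 30, 31} is a counterexample.

Take the 7 consecutive integers 25, 26, …, 31: their residues mod 7 are all distinct because 7 ≤ 7.
The differences between them range over 1, …, 6, none of which is divisible by 7.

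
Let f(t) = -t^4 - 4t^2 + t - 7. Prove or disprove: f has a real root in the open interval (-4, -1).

f(-4) = -331 and f(-1) = -13, both negative, so a sign-change argument is unavailable; we show f keeps this sign on the whole interval.
Substitute t = -1 − u, where 0 < u < 3 on the interval. Expanding, f(-1 − u) = -u^4 - 4u^3 - 10u^2 - 13u - 13.
All 5 nonzero coefficients of this polynomial in u are negative; hence for u > 0 the value is a sum of negative terms (the constant -13 among them).
Therefore f(t) < 0 throughout (-4, -1), and f has no zero there.

No such root exists.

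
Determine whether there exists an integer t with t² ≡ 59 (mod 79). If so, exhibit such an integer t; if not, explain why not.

Apply Euler's criterion with the prime 79: 59 is a quadratic residue iff 59^39 ≡ 1 (mod 79), and a non-residue iff it is ≡ −1.
Squaring successively (mod 79): 59^2 = 3481 ≡ 5; 59^4 ≡ 5² = 25 ≡ 25; 59^8 ≡ 25² = 625 ≡ 72; 59^16 ≡ 72² = 5184 ≡ 49; 59^32 ≡ 49² = 2401 ≡ 31.
Since 39 = 32 + 4 + 2 + 1, 59^39 ≡ 31 · 25 · 5 · 59; multiplying out mod 79: 31·25 = 775 ≡ 64, then 64·5 = 320 ≡ 4, then 4·59 = 236 ≡ 78. Thus 59^39 ≡ 78 ≡ −1 (mod 79).
The value −1 means 59 is a non-residue modulo 79, so t² ≡ 59 (mod 79) is impossible.

No such integer exists.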